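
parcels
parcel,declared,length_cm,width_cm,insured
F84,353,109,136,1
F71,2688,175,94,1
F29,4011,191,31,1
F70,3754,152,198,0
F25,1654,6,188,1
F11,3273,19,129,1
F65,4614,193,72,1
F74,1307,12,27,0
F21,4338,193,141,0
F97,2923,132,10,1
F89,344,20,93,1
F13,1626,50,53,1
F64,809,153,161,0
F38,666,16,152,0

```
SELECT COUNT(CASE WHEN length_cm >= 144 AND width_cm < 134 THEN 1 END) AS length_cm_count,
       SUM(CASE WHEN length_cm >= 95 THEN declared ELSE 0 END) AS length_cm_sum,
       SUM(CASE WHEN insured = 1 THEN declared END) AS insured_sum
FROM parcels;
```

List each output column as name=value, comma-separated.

length_cm_count=3, length_cm_sum=23490, insured_sum=21486

[length_cm_count: length_cm >= 144 AND width_cm < 134]
parcel=F84: ✗
parcel=F71: ✓ → 1
parcel=F29: ✓ → 1
parcel=F70: ✗
parcel=F25: ✗
parcel=F11: ✗
parcel=F65: ✓ → 1
parcel=F74: ✗
parcel=F21: ✗
parcel=F97: ✗
parcel=F89: ✗
parcel=F13: ✗
parcel=F64: ✗
parcel=F38: ✗
length_cm_count = COUNT(1, 1, 1) = 3
—
[length_cm_sum: length_cm >= 95]
parcel=F84: ✓ → 353
parcel=F71: ✓ → 2688
parcel=F29: ✓ → 4011
parcel=F70: ✓ → 3754
parcel=F25: ✗
parcel=F11: ✗
parcel=F65: ✓ → 4614
parcel=F74: ✗
parcel=F21: ✓ → 4338
parcel=F97: ✓ → 2923
parcel=F89: ✗
parcel=F13: ✗
parcel=F64: ✓ → 809
parcel=F38: ✗
length_cm_sum = 353 + 2688 + 4011 + 3754 + 4614 + 4338 + 2923 + 809 = 23490
—
[insured_sum: insured = 1]
parcel=F84: ✓ → 353
parcel=F71: ✓ → 2688
parcel=F29: ✓ → 4011
parcel=F70: ✗
parcel=F25: ✓ → 1654
parcel=F11: ✓ → 3273
parcel=F65: ✓ → 4614
parcel=F74: ✗
parcel=F21: ✗
parcel=F97: ✓ → 2923
parcel=F89: ✓ → 344
parcel=F13: ✓ → 1626
parcel=F64: ✗
parcel=F38: ✗
insured_sum = 353 + 2688 + 4011 + 1654 + 3273 + 4614 + 2923 + 344 + 1626 = 21486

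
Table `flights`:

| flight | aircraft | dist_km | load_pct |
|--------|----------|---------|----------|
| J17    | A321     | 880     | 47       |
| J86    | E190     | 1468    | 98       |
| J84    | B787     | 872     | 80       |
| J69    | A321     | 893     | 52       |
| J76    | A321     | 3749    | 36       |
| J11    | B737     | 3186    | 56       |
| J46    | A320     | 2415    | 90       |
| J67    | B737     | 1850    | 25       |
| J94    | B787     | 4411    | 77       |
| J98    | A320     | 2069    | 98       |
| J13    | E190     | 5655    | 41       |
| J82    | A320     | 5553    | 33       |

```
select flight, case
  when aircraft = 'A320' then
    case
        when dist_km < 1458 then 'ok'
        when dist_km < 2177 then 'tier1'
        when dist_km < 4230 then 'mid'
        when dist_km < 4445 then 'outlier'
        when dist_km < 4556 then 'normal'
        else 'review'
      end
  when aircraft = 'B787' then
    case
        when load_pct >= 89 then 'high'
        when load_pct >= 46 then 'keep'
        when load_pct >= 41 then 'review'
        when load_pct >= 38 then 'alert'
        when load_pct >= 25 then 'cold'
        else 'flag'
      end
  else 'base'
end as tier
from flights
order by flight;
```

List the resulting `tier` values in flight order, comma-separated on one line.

flight=J11: aircraft='B737' → outer ELSE → base
flight=J13: aircraft='E190' → outer ELSE → base
flight=J17: aircraft='A321' → outer ELSE → base
flight=J46: aircraft='A320' → inner[dist_km < 4230] → mid
flight=J67: aircraft='B737' → outer ELSE → base
flight=J69: aircraft='A321' → outer ELSE → base
flight=J76: aircraft='A321' → outer ELSE → base
flight=J82: aircraft='A320' → inner[ELSE] → review
flight=J84: aircraft='B787' → inner[load_pct >= 46] → keep
flight=J86: aircraft='E190' → outer ELSE → base
flight=J94: aircraft='B787' → inner[load_pct >= 46] → keep
flight=J98: aircraft='A320' → inner[dist_km < 2177] → tier1

base, base, base, mid, base, base, base, review, keep, base, keep, tier1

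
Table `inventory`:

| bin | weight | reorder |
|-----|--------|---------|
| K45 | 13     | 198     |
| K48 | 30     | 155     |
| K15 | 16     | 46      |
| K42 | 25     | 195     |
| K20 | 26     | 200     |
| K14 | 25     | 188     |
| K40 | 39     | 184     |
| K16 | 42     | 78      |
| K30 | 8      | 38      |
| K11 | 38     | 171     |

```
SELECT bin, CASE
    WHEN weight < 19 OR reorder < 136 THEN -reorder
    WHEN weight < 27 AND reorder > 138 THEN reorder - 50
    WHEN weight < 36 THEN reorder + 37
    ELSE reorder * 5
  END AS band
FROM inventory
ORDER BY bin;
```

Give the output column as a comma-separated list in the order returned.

855, 138, -46, -78, 150, -38, 920, 145, -198, 192

bin=K11: ELSE → 855
bin=K14: weight < 27 AND reorder > 138 → 138
bin=K15: weight < 19 OR reorder < 136 → -46
bin=K16: weight < 19 OR reorder < 136 → -78
bin=K20: weight < 27 AND reorder > 138 → 150
bin=K30: weight < 19 OR reorder < 136 → -38
bin=K40: ELSE → 920
bin=K42: weight < 27 AND reorder > 138 → 145
bin=K45: weight < 19 OR reorder < 136 → -198
bin=K48: weight < 36 → 192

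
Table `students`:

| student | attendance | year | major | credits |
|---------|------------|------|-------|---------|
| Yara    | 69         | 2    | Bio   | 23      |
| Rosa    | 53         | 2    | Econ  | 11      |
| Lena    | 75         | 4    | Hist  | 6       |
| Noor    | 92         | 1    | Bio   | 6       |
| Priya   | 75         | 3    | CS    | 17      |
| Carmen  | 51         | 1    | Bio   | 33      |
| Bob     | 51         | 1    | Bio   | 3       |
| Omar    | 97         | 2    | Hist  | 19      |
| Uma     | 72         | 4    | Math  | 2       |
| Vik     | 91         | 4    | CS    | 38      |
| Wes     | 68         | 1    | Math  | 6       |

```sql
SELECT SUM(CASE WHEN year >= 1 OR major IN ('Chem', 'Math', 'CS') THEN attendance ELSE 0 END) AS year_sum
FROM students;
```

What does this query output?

student=Yara: ✓ → 69
student=Rosa: ✓ → 53
student=Lena: ✓ → 75
student=Noor: ✓ → 92
student=Priya: ✓ → 75
student=Carmen: ✓ → 51
student=Bob: ✓ → 51
student=Omar: ✓ → 97
student=Uma: ✓ → 72
student=Vik: ✓ → 91
student=Wes: ✓ → 68
year_sum = 69 + 53 + 75 + 92 + 75 + 51 + 51 + 97 + 72 + 91 + 68 = 794

794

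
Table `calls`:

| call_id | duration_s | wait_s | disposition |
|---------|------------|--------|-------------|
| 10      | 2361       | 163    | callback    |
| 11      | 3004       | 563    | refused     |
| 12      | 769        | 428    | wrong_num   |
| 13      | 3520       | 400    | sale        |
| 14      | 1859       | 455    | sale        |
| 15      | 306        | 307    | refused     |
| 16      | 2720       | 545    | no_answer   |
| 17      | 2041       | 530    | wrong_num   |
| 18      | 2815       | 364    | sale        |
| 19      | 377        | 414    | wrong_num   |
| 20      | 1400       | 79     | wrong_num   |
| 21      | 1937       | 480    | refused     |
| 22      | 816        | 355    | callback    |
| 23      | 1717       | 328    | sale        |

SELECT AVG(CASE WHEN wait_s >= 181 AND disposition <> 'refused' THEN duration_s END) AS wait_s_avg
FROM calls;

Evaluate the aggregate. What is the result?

1848.2222222222

call_id=10: ✗
call_id=11: ✗
call_id=12: ✓ → 769
call_id=13: ✓ → 3520
call_id=14: ✓ → 1859
call_id=15: ✗
call_id=16: ✓ → 2720
call_id=17: ✓ → 2041
call_id=18: ✓ → 2815
call_id=19: ✓ → 377
call_id=20: ✗
call_id=21: ✗
call_id=22: ✓ → 816
call_id=23: ✓ → 1717
wait_s_avg = (769 + 3520 + 1859 + 2720 + 2041 + 2815 + 377 + 816 + 1717) / 9 = 1848.2222222222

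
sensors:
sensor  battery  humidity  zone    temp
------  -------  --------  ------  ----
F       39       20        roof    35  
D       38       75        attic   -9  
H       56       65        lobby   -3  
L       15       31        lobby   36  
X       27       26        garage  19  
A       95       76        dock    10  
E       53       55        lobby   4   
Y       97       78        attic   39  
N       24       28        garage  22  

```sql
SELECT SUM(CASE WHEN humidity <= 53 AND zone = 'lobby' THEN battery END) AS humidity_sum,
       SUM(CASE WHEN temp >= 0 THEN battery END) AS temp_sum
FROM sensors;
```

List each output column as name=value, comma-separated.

humidity_sum=15, temp_sum=350

[humidity_sum: humidity <= 53 AND zone = 'lobby']
sensor=F: ✗
sensor=D: ✗
sensor=H: ✗
sensor=L: ✓ → 15
sensor=X: ✗
sensor=A: ✗
sensor=E: ✗
sensor=Y: ✗
sensor=N: ✗
humidity_sum = 15
—
[temp_sum: temp >= 0]
sensor=F: ✓ → 39
sensor=D: ✗
sensor=H: ✗
sensor=L: ✓ → 15
sensor=X: ✓ → 27
sensor=A: ✓ → 95
sensor=E: ✓ → 53
sensor=Y: ✓ → 97
sensor=N: ✓ → 24
temp_sum = 39 + 15 + 27 + 95 + 53 + 97 + 24 = 350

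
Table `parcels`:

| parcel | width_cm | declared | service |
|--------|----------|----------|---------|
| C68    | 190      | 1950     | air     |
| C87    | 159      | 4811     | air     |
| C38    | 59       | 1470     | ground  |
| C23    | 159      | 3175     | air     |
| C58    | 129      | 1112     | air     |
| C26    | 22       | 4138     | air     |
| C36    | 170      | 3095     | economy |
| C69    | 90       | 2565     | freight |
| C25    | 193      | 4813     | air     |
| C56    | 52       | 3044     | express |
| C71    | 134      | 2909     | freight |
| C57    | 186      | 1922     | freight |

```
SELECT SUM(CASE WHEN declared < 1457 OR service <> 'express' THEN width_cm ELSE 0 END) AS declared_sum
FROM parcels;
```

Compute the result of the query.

parcel=C68: ✓ → 190
parcel=C87: ✓ → 159
parcel=C38: ✓ → 59
parcel=C23: ✓ → 159
parcel=C58: ✓ → 129
parcel=C26: ✓ → 22
parcel=C36: ✓ → 170
parcel=C69: ✓ → 90
parcel=C25: ✓ → 193
parcel=C56: ✗
parcel=C71: ✓ → 134
parcel=C57: ✓ → 186
declared_sum = 190 + 159 + 59 + 159 + 129 + 22 + 170 + 90 + 193 + 134 + 186 = 1491

1491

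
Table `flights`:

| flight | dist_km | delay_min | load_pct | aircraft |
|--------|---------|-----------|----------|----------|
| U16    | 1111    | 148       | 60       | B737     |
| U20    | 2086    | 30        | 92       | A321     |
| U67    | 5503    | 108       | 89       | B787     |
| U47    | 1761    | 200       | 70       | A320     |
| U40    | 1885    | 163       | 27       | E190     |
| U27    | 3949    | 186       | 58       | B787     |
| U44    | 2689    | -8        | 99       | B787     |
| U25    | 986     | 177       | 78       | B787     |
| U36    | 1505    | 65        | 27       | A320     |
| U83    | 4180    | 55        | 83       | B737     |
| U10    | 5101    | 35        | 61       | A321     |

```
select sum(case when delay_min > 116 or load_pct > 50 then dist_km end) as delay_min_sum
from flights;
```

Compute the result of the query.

29251

flight=U16: ✓ → 1111
flight=U20: ✓ → 2086
flight=U67: ✓ → 5503
flight=U47: ✓ → 1761
flight=U40: ✓ → 1885
flight=U27: ✓ → 3949
flight=U44: ✓ → 2689
flight=U25: ✓ → 986
flight=U36: ✗
flight=U83: ✓ → 4180
flight=U10: ✓ → 5101
delay_min_sum = 1111 + 2086 + 5503 + 1761 + 1885 + 3949 + 2689 + 986 + 4180 + 5101 = 29251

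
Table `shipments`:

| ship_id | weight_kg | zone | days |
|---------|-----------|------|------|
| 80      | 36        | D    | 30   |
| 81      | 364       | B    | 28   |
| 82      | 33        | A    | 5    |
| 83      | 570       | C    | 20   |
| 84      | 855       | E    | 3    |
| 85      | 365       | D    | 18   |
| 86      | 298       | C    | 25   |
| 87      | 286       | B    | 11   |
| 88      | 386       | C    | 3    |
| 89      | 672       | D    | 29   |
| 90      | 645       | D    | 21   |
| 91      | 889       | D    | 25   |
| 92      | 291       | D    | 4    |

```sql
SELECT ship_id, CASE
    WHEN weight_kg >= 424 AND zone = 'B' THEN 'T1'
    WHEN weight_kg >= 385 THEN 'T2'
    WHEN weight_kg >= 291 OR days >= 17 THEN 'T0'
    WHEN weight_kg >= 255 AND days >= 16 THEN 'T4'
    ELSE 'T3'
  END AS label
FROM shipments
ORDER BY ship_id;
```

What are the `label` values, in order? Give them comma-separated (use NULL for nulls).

T0, T0, T3, T2, T2, T0, T0, T3, T2, T2, T2, T2, T0

ship_id=80: weight_kg >= 291 OR days >= 17 → T0
ship_id=81: weight_kg >= 291 OR days >= 17 → T0
ship_id=82: ELSE → T3
ship_id=83: weight_kg >= 385 → T2
ship_id=84: weight_kg >= 385 → T2
ship_id=85: weight_kg >= 291 OR days >= 17 → T0
ship_id=86: weight_kg >= 291 OR days >= 17 → T0
ship_id=87: ELSE → T3
ship_id=88: weight_kg >= 385 → T2
ship_id=89: weight_kg >= 385 → T2
ship_id=90: weight_kg >= 385 → T2
ship_id=91: weight_kg >= 385 → T2
ship_id=92: weight_kg >= 291 OR days >= 17 → T0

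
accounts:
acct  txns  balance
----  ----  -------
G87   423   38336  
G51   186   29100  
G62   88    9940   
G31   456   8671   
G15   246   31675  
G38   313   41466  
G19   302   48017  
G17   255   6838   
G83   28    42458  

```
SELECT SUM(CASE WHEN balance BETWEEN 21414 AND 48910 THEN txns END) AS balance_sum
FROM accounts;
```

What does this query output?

acct=G87: ✓ → 423
acct=G51: ✓ → 186
acct=G62: ✗
acct=G31: ✗
acct=G15: ✓ → 246
acct=G38: ✓ → 313
acct=G19: ✓ → 302
acct=G17: ✗
acct=G83: ✓ → 28
balance_sum = 423 + 186 + 246 + 313 + 302 + 28 = 1498

1498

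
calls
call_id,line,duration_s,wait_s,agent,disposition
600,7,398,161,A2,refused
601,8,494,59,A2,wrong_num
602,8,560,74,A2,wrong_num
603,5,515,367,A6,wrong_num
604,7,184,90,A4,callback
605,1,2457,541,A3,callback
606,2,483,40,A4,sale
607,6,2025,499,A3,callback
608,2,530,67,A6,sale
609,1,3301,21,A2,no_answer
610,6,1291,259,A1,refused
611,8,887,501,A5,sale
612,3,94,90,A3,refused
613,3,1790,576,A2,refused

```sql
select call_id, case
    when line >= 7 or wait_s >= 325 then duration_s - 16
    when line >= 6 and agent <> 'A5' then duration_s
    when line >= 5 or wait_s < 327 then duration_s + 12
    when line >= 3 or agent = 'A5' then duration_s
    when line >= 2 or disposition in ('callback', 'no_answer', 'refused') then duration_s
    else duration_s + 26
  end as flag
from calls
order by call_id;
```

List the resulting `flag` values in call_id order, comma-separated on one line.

382, 478, 544, 499, 168, 2441, 495, 2009, 542, 3313, 1291, 871, 106, 1774

call_id=600: line >= 7 or wait_s >= 325 → 382
call_id=601: line >= 7 or wait_s >= 325 → 478
call_id=602: line >= 7 or wait_s >= 325 → 544
call_id=603: line >= 7 or wait_s >= 325 → 499
call_id=604: line >= 7 or wait_s >= 325 → 168
call_id=605: line >= 7 or wait_s >= 325 → 2441
call_id=606: line >= 5 or wait_s < 327 → 495
call_id=607: line >= 7 or wait_s >= 325 → 2009
call_id=608: line >= 5 or wait_s < 327 → 542
call_id=609: line >= 5 or wait_s < 327 → 3313
call_id=610: line >= 6 and agent <> 'A5' → 1291
call_id=611: line >= 7 or wait_s >= 325 → 871
call_id=612: line >= 5 or wait_s < 327 → 106
call_id=613: line >= 7 or wait_s >= 325 → 1774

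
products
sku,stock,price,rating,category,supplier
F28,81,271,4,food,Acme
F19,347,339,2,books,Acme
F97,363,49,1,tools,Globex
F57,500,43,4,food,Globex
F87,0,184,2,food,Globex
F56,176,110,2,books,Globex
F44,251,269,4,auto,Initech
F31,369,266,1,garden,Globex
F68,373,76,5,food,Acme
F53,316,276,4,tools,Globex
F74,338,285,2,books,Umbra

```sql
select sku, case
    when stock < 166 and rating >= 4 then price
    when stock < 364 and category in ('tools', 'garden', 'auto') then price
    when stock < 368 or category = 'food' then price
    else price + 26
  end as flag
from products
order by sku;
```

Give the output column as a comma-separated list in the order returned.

339, 271, 292, 269, 276, 110, 43, 76, 285, 184, 49

sku=F19: stock < 368 or category = 'food' → 339
sku=F28: stock < 166 and rating >= 4 → 271
sku=F31: ELSE → 292
sku=F44: stock < 364 and category in ('tools', 'garden', 'auto') → 269
sku=F53: stock < 364 and category in ('tools', 'garden', 'auto') → 276
sku=F56: stock < 368 or category = 'food' → 110
sku=F57: stock < 368 or category = 'food' → 43
sku=F68: stock < 368 or category = 'food' → 76
sku=F74: stock < 368 or category = 'food' → 285
sku=F87: stock < 368 or category = 'food' → 184
sku=F97: stock < 364 and category in ('tools', 'garden', 'auto') → 49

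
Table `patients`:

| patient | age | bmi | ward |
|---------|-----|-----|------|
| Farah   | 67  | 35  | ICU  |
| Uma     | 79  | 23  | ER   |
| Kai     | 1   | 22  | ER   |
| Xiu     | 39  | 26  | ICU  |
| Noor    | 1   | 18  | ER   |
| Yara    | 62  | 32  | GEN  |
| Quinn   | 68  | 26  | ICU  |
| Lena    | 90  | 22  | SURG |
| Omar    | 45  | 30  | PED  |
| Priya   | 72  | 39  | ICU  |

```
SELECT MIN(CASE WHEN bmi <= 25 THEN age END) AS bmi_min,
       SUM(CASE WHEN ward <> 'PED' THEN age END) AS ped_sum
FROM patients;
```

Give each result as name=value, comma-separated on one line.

bmi_min=1, ped_sum=479

[bmi_min: bmi <= 25]
patient=Farah: ✗
patient=Uma: ✓ → 79
patient=Kai: ✓ → 1
patient=Xiu: ✗
patient=Noor: ✓ → 1
patient=Yara: ✗
patient=Quinn: ✗
patient=Lena: ✓ → 90
patient=Omar: ✗
patient=Priya: ✗
bmi_min = MIN(79, 1, 1, 90) = 1
—
[ped_sum: ward <> 'PED']
patient=Farah: ✓ → 67
patient=Uma: ✓ → 79
patient=Kai: ✓ → 1
patient=Xiu: ✓ → 39
patient=Noor: ✓ → 1
patient=Yara: ✓ → 62
patient=Quinn: ✓ → 68
patient=Lena: ✓ → 90
patient=Omar: ✗
patient=Priya: ✓ → 72
ped_sum = 67 + 79 + 1 + 39 + 1 + 62 + 68 + 90 + 72 = 479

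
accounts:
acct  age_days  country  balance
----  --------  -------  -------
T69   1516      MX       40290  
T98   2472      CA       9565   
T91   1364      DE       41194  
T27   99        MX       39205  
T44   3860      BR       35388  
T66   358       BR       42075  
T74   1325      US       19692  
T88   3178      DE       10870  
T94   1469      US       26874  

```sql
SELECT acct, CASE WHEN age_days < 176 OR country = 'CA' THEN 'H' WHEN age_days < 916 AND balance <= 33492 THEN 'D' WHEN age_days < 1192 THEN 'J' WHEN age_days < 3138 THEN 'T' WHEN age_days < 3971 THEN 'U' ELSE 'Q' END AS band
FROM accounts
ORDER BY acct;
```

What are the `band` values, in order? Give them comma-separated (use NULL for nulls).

acct=T27: age_days < 176 OR country = 'CA' → H
acct=T44: age_days < 3971 → U
acct=T66: age_days < 1192 → J
acct=T69: age_days < 3138 → T
acct=T74: age_days < 3138 → T
acct=T88: age_days < 3971 → U
acct=T91: age_days < 3138 → T
acct=T94: age_days < 3138 → T
acct=T98: age_days < 176 OR country = 'CA' → H

H, U, J, T, T, U, T, T, H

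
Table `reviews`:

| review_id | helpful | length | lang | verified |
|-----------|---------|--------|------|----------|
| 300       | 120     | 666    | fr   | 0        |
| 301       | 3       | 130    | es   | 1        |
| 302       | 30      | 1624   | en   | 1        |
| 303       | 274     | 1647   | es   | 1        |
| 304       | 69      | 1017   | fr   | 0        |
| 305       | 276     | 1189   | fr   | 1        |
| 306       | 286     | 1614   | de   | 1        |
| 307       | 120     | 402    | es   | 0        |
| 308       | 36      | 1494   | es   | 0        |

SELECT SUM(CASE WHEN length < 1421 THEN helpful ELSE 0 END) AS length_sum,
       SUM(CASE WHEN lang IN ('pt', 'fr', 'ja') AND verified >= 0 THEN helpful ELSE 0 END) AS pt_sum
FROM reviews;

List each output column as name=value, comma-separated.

[length_sum: length < 1421]
review_id=300: ✓ → 120
review_id=301: ✓ → 3
review_id=302: ✗
review_id=303: ✗
review_id=304: ✓ → 69
review_id=305: ✓ → 276
review_id=306: ✗
review_id=307: ✓ → 120
review_id=308: ✗
length_sum = 120 + 3 + 69 + 276 + 120 = 588
—
[pt_sum: lang IN ('pt', 'fr', 'ja') AND verified >= 0]
review_id=300: ✓ → 120
review_id=301: ✗
review_id=302: ✗
review_id=303: ✗
review_id=304: ✓ → 69
review_id=305: ✓ → 276
review_id=306: ✗
review_id=307: ✗
review_id=308: ✗
pt_sum = 120 + 69 + 276 = 465

length_sum=588, pt_sum=465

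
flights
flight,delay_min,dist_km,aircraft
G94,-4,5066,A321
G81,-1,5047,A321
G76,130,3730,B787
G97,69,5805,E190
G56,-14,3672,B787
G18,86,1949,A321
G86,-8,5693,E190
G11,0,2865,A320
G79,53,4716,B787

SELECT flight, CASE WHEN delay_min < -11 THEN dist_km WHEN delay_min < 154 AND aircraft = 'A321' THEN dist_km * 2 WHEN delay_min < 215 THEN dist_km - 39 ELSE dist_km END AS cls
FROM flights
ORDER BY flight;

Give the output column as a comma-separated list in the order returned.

flight=G11: delay_min < 215 → 2826
flight=G18: delay_min < 154 AND aircraft = 'A321' → 3898
flight=G56: delay_min < -11 → 3672
flight=G76: delay_min < 215 → 3691
flight=G79: delay_min < 215 → 4677
flight=G81: delay_min < 154 AND aircraft = 'A321' → 10094
flight=G86: delay_min < 215 → 5654
flight=G94: delay_min < 154 AND aircraft = 'A321' → 10132
flight=G97: delay_min < 215 → 5766

2826, 3898, 3672, 3691, 4677, 10094, 5654, 10132, 5766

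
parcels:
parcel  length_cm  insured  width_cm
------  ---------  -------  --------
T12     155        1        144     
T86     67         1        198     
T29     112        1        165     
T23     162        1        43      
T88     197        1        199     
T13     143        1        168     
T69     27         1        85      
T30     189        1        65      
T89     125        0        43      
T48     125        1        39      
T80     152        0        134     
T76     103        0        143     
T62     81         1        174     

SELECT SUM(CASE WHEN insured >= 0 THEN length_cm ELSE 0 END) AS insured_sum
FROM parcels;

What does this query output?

1638

parcel=T12: ✓ → 155
parcel=T86: ✓ → 67
parcel=T29: ✓ → 112
parcel=T23: ✓ → 162
parcel=T88: ✓ → 197
parcel=T13: ✓ → 143
parcel=T69: ✓ → 27
parcel=T30: ✓ → 189
parcel=T89: ✓ → 125
parcel=T48: ✓ → 125
parcel=T80: ✓ → 152
parcel=T76: ✓ → 103
parcel=T62: ✓ → 81
insured_sum = 155 + 67 + 112 + 162 + 197 + 143 + 27 + 189 + 125 + 125 + 152 + 103 + 81 = 1638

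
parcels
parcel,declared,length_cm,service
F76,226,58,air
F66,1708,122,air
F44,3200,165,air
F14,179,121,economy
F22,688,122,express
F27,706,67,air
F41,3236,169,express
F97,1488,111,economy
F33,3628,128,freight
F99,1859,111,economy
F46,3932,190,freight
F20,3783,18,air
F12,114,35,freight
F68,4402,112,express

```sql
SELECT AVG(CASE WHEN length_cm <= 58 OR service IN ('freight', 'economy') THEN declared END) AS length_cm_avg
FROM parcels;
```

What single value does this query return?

parcel=F76: ✓ → 226
parcel=F66: ✗
parcel=F44: ✗
parcel=F14: ✓ → 179
parcel=F22: ✗
parcel=F27: ✗
parcel=F41: ✗
parcel=F97: ✓ → 1488
parcel=F33: ✓ → 3628
parcel=F99: ✓ → 1859
parcel=F46: ✓ → 3932
parcel=F20: ✓ → 3783
parcel=F12: ✓ → 114
parcel=F68: ✗
length_cm_avg = (226 + 179 + 1488 + 3628 + 1859 + 3932 + 3783 + 114) / 8 = 1901.125

1901.125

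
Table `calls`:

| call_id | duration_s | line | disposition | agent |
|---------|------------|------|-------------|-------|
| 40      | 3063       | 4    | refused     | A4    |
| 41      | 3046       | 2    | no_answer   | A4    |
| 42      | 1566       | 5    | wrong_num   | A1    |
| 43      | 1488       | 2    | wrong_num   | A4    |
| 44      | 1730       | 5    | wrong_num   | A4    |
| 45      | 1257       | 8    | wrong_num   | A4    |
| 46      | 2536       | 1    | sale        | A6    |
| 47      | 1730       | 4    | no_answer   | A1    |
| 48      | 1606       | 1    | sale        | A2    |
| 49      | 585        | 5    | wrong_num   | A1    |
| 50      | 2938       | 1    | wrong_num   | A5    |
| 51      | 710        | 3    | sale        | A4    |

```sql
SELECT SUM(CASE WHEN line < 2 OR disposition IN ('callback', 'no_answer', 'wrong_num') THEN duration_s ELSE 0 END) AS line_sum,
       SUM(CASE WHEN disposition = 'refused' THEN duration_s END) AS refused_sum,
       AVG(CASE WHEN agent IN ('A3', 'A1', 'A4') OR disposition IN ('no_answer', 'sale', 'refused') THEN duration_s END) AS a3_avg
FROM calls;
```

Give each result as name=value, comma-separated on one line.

[line_sum: line < 2 OR disposition IN ('callback', 'no_answer', 'wrong_num')]
call_id=40: ✗
call_id=41: ✓ → 3046
call_id=42: ✓ → 1566
call_id=43: ✓ → 1488
call_id=44: ✓ → 1730
call_id=45: ✓ → 1257
call_id=46: ✓ → 2536
call_id=47: ✓ → 1730
call_id=48: ✓ → 1606
call_id=49: ✓ → 585
call_id=50: ✓ → 2938
call_id=51: ✗
line_sum = 3046 + 1566 + 1488 + 1730 + 1257 + 2536 + 1730 + 1606 + 585 + 2938 = 18482
—
[refused_sum: disposition = 'refused']
call_id=40: ✓ → 3063
call_id=41: ✗
call_id=42: ✗
call_id=43: ✗
call_id=44: ✗
call_id=45: ✗
call_id=46: ✗
call_id=47: ✗
call_id=48: ✗
call_id=49: ✗
call_id=50: ✗
call_id=51: ✗
refused_sum = 3063
—
[a3_avg: agent IN ('A3', 'A1', 'A4') OR disposition IN ('no_answer', 'sale', 'refused')]
call_id=40: ✓ → 3063
call_id=41: ✓ → 3046
call_id=42: ✓ → 1566
call_id=43: ✓ → 1488
call_id=44: ✓ → 1730
call_id=45: ✓ → 1257
call_id=46: ✓ → 2536
call_id=47: ✓ → 1730
call_id=48: ✓ → 1606
call_id=49: ✓ → 585
call_id=50: ✗
call_id=51: ✓ → 710
a3_avg = (3063 + 3046 + 1566 + 1488 + 1730 + 1257 + 2536 + 1730 + 1606 + 585 + 710) / 11 = 1756.0909090909

line_sum=18482, refused_sum=3063, a3_avg=1756.0909090909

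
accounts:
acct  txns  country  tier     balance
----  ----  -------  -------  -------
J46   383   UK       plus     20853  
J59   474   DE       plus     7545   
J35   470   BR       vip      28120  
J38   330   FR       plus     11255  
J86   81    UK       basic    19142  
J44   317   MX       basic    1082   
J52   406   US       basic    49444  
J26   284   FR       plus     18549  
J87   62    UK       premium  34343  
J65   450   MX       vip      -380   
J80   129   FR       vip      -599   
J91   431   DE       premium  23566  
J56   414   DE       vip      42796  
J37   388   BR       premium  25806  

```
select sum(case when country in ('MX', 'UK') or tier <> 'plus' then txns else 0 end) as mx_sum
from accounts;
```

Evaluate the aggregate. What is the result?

acct=J46: ✓ → 383
acct=J59: ✗
acct=J35: ✓ → 470
acct=J38: ✗
acct=J86: ✓ → 81
acct=J44: ✓ → 317
acct=J52: ✓ → 406
acct=J26: ✗
acct=J87: ✓ → 62
acct=J65: ✓ → 450
acct=J80: ✓ → 129
acct=J91: ✓ → 431
acct=J56: ✓ → 414
acct=J37: ✓ → 388
mx_sum = 383 + 470 + 81 + 317 + 406 + 62 + 450 + 129 + 431 + 414 + 388 = 3531

3531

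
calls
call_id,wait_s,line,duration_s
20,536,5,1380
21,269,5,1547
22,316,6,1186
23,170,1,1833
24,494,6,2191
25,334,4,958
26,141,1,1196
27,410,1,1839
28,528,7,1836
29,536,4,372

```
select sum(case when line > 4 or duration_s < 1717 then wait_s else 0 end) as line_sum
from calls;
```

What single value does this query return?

call_id=20: ✓ → 536
call_id=21: ✓ → 269
call_id=22: ✓ → 316
call_id=23: ✗
call_id=24: ✓ → 494
call_id=25: ✓ → 334
call_id=26: ✓ → 141
call_id=27: ✗
call_id=28: ✓ → 528
call_id=29: ✓ → 536
line_sum = 536 + 269 + 316 + 494 + 334 + 141 + 528 + 536 = 3154

3154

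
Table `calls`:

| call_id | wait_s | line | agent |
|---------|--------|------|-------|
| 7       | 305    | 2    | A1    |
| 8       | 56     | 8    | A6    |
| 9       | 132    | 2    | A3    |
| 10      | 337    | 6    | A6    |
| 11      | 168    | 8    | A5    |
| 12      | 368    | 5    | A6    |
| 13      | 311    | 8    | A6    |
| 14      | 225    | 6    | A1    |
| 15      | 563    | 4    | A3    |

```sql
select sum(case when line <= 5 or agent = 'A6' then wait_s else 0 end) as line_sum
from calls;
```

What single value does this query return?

call_id=7: ✓ → 305
call_id=8: ✓ → 56
call_id=9: ✓ → 132
call_id=10: ✓ → 337
call_id=11: ✗
call_id=12: ✓ → 368
call_id=13: ✓ → 311
call_id=14: ✗
call_id=15: ✓ → 563
line_sum = 305 + 56 + 132 + 337 + 368 + 311 + 563 = 2072

2072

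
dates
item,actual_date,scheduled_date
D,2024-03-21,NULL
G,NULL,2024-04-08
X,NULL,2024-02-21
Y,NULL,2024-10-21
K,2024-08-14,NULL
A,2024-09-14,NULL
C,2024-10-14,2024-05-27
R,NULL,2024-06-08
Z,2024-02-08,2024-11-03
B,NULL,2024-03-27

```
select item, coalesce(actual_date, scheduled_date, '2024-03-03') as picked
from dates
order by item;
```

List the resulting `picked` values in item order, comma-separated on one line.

2024-09-14, 2024-03-27, 2024-10-14, 2024-03-21, 2024-04-08, 2024-08-14, 2024-06-08, 2024-02-21, 2024-10-21, 2024-02-08

item=A: actual_date=2024-09-14 → 2024-09-14
item=B: actual_date=NULL, scheduled_date=2024-03-27 → 2024-03-27
item=C: actual_date=2024-10-14 → 2024-10-14
item=D: actual_date=2024-03-21 → 2024-03-21
item=G: actual_date=NULL, scheduled_date=2024-04-08 → 2024-04-08
item=K: actual_date=2024-08-14 → 2024-08-14
item=R: actual_date=NULL, scheduled_date=2024-06-08 → 2024-06-08
item=X: actual_date=NULL, scheduled_date=2024-02-21 → 2024-02-21
item=Y: actual_date=NULL, scheduled_date=2024-10-21 → 2024-10-21
item=Z: actual_date=2024-02-08 → 2024-02-08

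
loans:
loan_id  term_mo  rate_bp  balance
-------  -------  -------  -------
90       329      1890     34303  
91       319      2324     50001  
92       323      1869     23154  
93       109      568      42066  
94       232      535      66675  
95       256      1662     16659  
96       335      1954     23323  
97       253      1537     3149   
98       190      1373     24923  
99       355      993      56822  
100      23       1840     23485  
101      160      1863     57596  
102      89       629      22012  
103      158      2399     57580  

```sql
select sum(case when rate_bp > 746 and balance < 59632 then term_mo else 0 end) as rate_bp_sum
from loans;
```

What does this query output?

2701

loan_id=90: ✓ → 329
loan_id=91: ✓ → 319
loan_id=92: ✓ → 323
loan_id=93: ✗
loan_id=94: ✗
loan_id=95: ✓ → 256
loan_id=96: ✓ → 335
loan_id=97: ✓ → 253
loan_id=98: ✓ → 190
loan_id=99: ✓ → 355
loan_id=100: ✓ → 23
loan_id=101: ✓ → 160
loan_id=102: ✗
loan_id=103: ✓ → 158
rate_bp_sum = 329 + 319 + 323 + 256 + 335 + 253 + 190 + 355 + 23 + 160 + 158 = 2701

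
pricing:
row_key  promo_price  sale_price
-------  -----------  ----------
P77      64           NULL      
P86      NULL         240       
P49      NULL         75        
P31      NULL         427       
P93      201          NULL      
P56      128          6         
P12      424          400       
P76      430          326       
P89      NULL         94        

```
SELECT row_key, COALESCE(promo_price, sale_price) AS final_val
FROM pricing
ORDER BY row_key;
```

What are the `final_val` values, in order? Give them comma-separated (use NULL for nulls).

424, 427, 75, 128, 430, 64, 240, 94, 201

row_key=P12: promo_price=424 → 424
row_key=P31: promo_price=NULL, sale_price=427 → 427
row_key=P49: promo_price=NULL, sale_price=75 → 75
row_key=P56: promo_price=128 → 128
row_key=P76: promo_price=430 → 430
row_key=P77: promo_price=64 → 64
row_key=P86: promo_price=NULL, sale_price=240 → 240
row_key=P89: promo_price=NULL, sale_price=94 → 94
row_key=P93: promo_price=201 → 201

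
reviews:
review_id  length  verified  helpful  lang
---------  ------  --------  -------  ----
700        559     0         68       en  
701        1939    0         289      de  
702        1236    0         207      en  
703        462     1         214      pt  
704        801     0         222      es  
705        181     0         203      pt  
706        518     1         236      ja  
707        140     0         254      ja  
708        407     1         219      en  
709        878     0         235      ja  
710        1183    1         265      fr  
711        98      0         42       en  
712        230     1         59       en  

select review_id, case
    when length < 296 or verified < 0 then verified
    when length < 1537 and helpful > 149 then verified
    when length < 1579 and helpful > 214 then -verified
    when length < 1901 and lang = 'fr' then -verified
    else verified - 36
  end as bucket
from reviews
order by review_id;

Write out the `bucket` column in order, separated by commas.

review_id=700: ELSE → -36
review_id=701: ELSE → -36
review_id=702: length < 1537 and helpful > 149 → 0
review_id=703: length < 1537 and helpful > 149 → 1
review_id=704: length < 1537 and helpful > 149 → 0
review_id=705: length < 296 or verified < 0 → 0
review_id=706: length < 1537 and helpful > 149 → 1
review_id=707: length < 296 or verified < 0 → 0
review_id=708: length < 1537 and helpful > 149 → 1
review_id=709: length < 1537 and helpful > 149 → 0
review_id=710: length < 1537 and helpful > 149 → 1
review_id=711: length < 296 or verified < 0 → 0
review_id=712: length < 296 or verified < 0 → 1

-36, -36, 0, 1, 0, 0, 1, 0, 1, 0, 1, 0, 1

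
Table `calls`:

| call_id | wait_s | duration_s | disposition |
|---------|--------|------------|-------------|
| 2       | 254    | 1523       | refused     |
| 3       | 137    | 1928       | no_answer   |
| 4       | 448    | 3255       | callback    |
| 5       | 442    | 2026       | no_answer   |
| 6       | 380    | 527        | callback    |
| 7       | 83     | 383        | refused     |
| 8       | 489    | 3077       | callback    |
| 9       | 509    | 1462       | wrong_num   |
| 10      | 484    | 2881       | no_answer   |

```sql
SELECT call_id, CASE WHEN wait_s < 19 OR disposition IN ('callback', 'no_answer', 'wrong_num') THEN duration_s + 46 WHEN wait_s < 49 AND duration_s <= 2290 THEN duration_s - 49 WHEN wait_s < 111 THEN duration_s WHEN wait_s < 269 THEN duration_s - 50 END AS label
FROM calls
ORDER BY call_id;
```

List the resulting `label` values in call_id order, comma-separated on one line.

call_id=2: wait_s < 269 → 1473
call_id=3: wait_s < 19 OR disposition IN ('callback', 'no_answer', 'wrong_num') → 1974
call_id=4: wait_s < 19 OR disposition IN ('callback', 'no_answer', 'wrong_num') → 3301
call_id=5: wait_s < 19 OR disposition IN ('callback', 'no_answer', 'wrong_num') → 2072
call_id=6: wait_s < 19 OR disposition IN ('callback', 'no_answer', 'wrong_num') → 573
call_id=7: wait_s < 111 → 383
call_id=8: wait_s < 19 OR disposition IN ('callback', 'no_answer', 'wrong_num') → 3123
call_id=9: wait_s < 19 OR disposition IN ('callback', 'no_answer', 'wrong_num') → 1508
call_id=10: wait_s < 19 OR disposition IN ('callback', 'no_answer', 'wrong_num') → 2927

1473, 1974, 3301, 2072, 573, 383, 3123, 1508, 2927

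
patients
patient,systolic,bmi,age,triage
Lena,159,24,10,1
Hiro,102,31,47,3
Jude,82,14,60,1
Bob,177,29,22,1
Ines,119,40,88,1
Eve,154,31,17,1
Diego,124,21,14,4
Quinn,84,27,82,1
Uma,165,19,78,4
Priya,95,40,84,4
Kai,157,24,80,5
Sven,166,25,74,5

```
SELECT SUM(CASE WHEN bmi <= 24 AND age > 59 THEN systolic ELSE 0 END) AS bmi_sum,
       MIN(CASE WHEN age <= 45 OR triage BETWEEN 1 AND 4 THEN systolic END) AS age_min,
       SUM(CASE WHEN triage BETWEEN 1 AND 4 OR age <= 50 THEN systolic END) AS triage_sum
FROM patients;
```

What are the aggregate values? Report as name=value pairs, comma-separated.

[bmi_sum: bmi <= 24 AND age > 59]
patient=Lena: ✗
patient=Hiro: ✗
patient=Jude: ✓ → 82
patient=Bob: ✗
patient=Ines: ✗
patient=Eve: ✗
patient=Diego: ✗
patient=Quinn: ✗
patient=Uma: ✓ → 165
patient=Priya: ✗
patient=Kai: ✓ → 157
patient=Sven: ✗
bmi_sum = 82 + 165 + 157 = 404
—
[age_min: age <= 45 OR triage BETWEEN 1 AND 4]
patient=Lena: ✓ → 159
patient=Hiro: ✓ → 102
patient=Jude: ✓ → 82
patient=Bob: ✓ → 177
patient=Ines: ✓ → 119
patient=Eve: ✓ → 154
patient=Diego: ✓ → 124
patient=Quinn: ✓ → 84
patient=Uma: ✓ → 165
patient=Priya: ✓ → 95
patient=Kai: ✗
patient=Sven: ✗
age_min = MIN(159, 102, 82, 177, 119, 154, 124, 84, 165, 95) = 82
—
[triage_sum: triage BETWEEN 1 AND 4 OR age <= 50]
patient=Lena: ✓ → 159
patient=Hiro: ✓ → 102
patient=Jude: ✓ → 82
patient=Bob: ✓ → 177
patient=Ines: ✓ → 119
patient=Eve: ✓ → 154
patient=Diego: ✓ → 124
patient=Quinn: ✓ → 84
patient=Uma: ✓ → 165
patient=Priya: ✓ → 95
patient=Kai: ✗
patient=Sven: ✗
triage_sum = 159 + 102 + 82 + 177 + 119 + 154 + 124 + 84 + 165 + 95 = 1261

bmi_sum=404, age_min=82, triage_sum=1261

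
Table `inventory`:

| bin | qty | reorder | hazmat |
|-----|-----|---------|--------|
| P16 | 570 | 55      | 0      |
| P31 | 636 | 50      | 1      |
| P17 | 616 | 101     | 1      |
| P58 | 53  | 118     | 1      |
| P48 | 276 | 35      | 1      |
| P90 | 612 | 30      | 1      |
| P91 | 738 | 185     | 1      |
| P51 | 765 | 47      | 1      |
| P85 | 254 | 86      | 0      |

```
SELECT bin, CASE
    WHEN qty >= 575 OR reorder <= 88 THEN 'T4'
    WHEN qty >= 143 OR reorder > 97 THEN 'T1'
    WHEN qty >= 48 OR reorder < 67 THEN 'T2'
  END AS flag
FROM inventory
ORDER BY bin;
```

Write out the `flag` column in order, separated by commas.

bin=P16: qty >= 575 OR reorder <= 88 → T4
bin=P17: qty >= 575 OR reorder <= 88 → T4
bin=P31: qty >= 575 OR reorder <= 88 → T4
bin=P48: qty >= 575 OR reorder <= 88 → T4
bin=P51: qty >= 575 OR reorder <= 88 → T4
bin=P58: qty >= 143 OR reorder > 97 → T1
bin=P85: qty >= 575 OR reorder <= 88 → T4
bin=P90: qty >= 575 OR reorder <= 88 → T4
bin=P91: qty >= 575 OR reorder <= 88 → T4

T4, T4, T4, T4, T4, T1, T4, T4, T4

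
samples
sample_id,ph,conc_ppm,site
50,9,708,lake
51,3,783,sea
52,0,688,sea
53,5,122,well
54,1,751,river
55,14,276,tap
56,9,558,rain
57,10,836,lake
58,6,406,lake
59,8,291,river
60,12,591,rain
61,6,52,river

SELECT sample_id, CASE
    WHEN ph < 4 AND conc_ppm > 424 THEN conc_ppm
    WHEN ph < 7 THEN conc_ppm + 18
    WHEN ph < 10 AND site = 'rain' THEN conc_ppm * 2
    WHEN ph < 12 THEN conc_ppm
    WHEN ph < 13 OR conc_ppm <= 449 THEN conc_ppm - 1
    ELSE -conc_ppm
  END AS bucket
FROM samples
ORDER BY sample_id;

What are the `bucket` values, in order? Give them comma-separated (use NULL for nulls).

sample_id=50: ph < 12 → 708
sample_id=51: ph < 4 AND conc_ppm > 424 → 783
sample_id=52: ph < 4 AND conc_ppm > 424 → 688
sample_id=53: ph < 7 → 140
sample_id=54: ph < 4 AND conc_ppm > 424 → 751
sample_id=55: ph < 13 OR conc_ppm <= 449 → 275
sample_id=56: ph < 10 AND site = 'rain' → 1116
sample_id=57: ph < 12 → 836
sample_id=58: ph < 7 → 424
sample_id=59: ph < 12 → 291
sample_id=60: ph < 13 OR conc_ppm <= 449 → 590
sample_id=61: ph < 7 → 70

708, 783, 688, 140, 751, 275, 1116, 836, 424, 291, 590, 70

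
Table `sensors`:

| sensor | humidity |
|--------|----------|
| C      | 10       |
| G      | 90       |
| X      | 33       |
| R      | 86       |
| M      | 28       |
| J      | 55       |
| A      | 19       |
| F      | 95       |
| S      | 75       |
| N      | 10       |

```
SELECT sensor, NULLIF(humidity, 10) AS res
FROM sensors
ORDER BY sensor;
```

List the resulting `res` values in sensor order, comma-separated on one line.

sensor=A: humidity=19 vs 10: differ → 19
sensor=C: humidity=10 vs 10: equal → NULL
sensor=F: humidity=95 vs 10: differ → 95
sensor=G: humidity=90 vs 10: differ → 90
sensor=J: humidity=55 vs 10: differ → 55
sensor=M: humidity=28 vs 10: differ → 28
sensor=N: humidity=10 vs 10: equal → NULL
sensor=R: humidity=86 vs 10: differ → 86
sensor=S: humidity=75 vs 10: differ → 75
sensor=X: humidity=33 vs 10: differ → 33

19, NULL, 95, 90, 55, 28, NULL, 86, 75, 33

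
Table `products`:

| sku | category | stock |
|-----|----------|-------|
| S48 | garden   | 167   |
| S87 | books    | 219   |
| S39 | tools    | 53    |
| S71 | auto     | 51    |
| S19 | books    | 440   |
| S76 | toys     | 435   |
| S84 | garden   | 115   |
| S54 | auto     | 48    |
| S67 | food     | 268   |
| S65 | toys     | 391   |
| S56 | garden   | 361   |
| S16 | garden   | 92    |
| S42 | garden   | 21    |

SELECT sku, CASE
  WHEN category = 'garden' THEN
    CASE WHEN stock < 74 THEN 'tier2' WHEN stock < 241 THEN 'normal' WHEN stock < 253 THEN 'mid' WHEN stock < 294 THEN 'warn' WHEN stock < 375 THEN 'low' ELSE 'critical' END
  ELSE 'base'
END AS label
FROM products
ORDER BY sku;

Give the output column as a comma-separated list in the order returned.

normal, base, base, tier2, normal, base, low, base, base, base, base, normal, base

sku=S16: category='garden' → inner[stock < 241] → normal
sku=S19: category='books' → outer ELSE → base
sku=S39: category='tools' → outer ELSE → base
sku=S42: category='garden' → inner[stock < 74] → tier2
sku=S48: category='garden' → inner[stock < 241] → normal
sku=S54: category='auto' → outer ELSE → base
sku=S56: category='garden' → inner[stock < 375] → low
sku=S65: category='toys' → outer ELSE → base
sku=S67: category='food' → outer ELSE → base
sku=S71: category='auto' → outer ELSE → base
sku=S76: category='toys' → outer ELSE → base
sku=S84: category='garden' → inner[stock < 241] → normal
sku=S87: category='books' → outer ELSE → base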